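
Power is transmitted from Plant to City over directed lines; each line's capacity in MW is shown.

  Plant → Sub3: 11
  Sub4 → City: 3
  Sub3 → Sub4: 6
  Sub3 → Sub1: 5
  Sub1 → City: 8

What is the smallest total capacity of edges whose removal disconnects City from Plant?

Augment Plant→Sub3→Sub1→City: bottleneck 5, flow now 5.
Augment Plant→Sub3→Sub4→City: bottleneck 3, flow now 8.
No augmenting path remains; maximum flow = 8.
By max-flow min-cut, the minimum cut capacity equals the max flow.
In the residual graph, reachable from Plant: {Plant, Sub3, Sub4}.
Min-cut edges: Sub3→Sub1 (5), Sub4→City (3); capacity 5 + 3 = 8.

8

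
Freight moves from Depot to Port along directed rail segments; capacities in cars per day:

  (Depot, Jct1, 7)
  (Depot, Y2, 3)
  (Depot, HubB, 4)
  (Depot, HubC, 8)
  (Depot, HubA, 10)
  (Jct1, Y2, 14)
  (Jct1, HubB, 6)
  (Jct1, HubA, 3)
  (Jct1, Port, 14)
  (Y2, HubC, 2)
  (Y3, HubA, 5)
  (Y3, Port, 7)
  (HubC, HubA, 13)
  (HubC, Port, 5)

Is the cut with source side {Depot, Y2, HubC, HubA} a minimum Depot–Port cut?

Given cut capacity: 7 + 4 + 5 = 16.
Augment Depot→Jct1→Port: bottleneck 7, flow now 7.
Augment Depot→HubC→Port: bottleneck 5, flow now 12.
No augmenting path remains; maximum flow = 12.
In the residual graph, reachable from Depot: {Depot, Y2, HubB, HubC, HubA}.
Min-cut edges: Depot→Jct1 (7), HubC→Port (5); capacity 7 + 5 = 12.
Cut capacity 16 exceeds the max flow 12, so it is not minimum.

No — its capacity is 16, but the minimum cut has capacity 12.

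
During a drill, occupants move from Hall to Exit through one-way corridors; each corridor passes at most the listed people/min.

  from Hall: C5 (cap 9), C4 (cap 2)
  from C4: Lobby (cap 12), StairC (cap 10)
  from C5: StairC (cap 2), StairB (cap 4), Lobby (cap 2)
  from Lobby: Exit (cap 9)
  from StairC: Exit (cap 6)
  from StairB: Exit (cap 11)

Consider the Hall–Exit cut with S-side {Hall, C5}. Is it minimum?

Yes — it is a minimum cut (capacity 10).

Given cut capacity: 2 + 2 + 2 + 4 = 10.
Augment Hall→C4→Lobby→Exit: bottleneck 2, flow now 2.
Augment Hall→C5→Lobby→Exit: bottleneck 2, flow now 4.
Augment Hall→C5→StairC→Exit: bottleneck 2, flow now 6.
Augment Hall→C5→StairB→Exit: bottleneck 4, flow now 10.
No augmenting path remains; maximum flow = 10.
Cut capacity 10 equals the max flow, so it is a minimum cut.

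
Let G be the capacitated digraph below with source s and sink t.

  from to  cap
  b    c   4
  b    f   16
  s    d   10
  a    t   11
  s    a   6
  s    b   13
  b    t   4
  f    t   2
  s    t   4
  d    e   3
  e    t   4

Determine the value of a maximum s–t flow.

19

Augment s→t: bottleneck 4, flow now 4.
Augment s→a→t: bottleneck 6, flow now 10.
Augment s→b→t: bottleneck 4, flow now 14.
Augment s→b→f→t: bottleneck 2, flow now 16.
Augment s→d→e→t: bottleneck 3, flow now 19.
No augmenting path remains; maximum flow = 19.
In the residual graph, reachable from s: {s, b, c, d, f}.
Min-cut edges: s→a (6), s→t (4), b→t (4), d→e (3), f→t (2); capacity 6 + 4 + 4 + 3 + 2 = 19.
This cut is saturated, so no flow can exceed 19.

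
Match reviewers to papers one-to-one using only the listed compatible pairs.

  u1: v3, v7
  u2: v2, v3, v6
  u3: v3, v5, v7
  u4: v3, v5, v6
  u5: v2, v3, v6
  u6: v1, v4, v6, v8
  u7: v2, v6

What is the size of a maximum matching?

Unit-capacity flow: source→left, listed edges, right→sink; max matching = max flow.
Augmenting path u1→v3 (+1); matched 1.
Augmenting path u2→v2 (+1); matched 2.
Augmenting path u3→v5 (+1); matched 3.
Augmenting path u4→v6 (+1); matched 4.
Augmenting path u6→v1 (+1); matched 5.
Augmenting path u5→v3→u1→v7 (+1); matched 6.
No augmenting path remains; maximum matching = 6.
König certificate: {u6, v2, v3, v5, v6, v7} is a vertex cover of size 6 (every listed pair touches it), so no matching can be larger.

6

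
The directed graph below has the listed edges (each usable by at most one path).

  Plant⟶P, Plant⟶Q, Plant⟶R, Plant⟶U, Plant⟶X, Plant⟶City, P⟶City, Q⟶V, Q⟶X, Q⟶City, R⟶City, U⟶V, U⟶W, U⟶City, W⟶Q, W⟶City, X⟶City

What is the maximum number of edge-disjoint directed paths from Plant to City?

6

Assign every edge capacity 1; by Menger, the answer equals the max flow.
Path Plant→City (+1); total 1.
Path Plant→P→City (+1); total 2.
Path Plant→Q→City (+1); total 3.
Path Plant→R→City (+1); total 4.
Path Plant→U→City (+1); total 5.
Path Plant→X→City (+1); total 6.
No residual Plant→City path; max flow = 6.
Certifying cut of size 6: {Plant→City, Plant→P, Plant→Q, Plant→R, Plant→U, Plant→X}.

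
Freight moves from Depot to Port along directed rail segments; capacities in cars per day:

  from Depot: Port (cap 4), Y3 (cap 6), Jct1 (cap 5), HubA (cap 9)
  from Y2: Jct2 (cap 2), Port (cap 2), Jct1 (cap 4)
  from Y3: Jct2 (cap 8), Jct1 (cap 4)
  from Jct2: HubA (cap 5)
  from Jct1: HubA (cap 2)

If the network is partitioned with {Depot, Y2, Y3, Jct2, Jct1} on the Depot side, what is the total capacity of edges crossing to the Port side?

Edges leaving {Depot, Y2, Y3, Jct2, Jct1}: Depot→HubA (9), Depot→Port (4), Y2→Port (2), Jct2→HubA (5), Jct1→HubA (2).
Cut capacity = 9 + 4 + 2 + 5 + 2 = 22.

22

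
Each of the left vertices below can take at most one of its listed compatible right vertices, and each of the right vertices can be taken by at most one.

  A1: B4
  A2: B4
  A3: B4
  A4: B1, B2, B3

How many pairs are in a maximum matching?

2

Unit-capacity flow: source→left, listed edges, right→sink; max matching = max flow.
Augmenting path A1→B4 (+1); matched 1.
Augmenting path A4→B1 (+1); matched 2.
No augmenting path remains; maximum matching = 2.
König certificate: {A4, B4} is a vertex cover of size 2 (every listed pair touches it), so no matching can be larger.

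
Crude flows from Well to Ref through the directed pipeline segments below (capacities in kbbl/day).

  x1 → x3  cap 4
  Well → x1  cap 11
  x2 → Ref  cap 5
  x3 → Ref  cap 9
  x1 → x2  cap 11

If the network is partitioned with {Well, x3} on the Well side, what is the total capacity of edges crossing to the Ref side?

Edges leaving {Well, x3}: Well→x1 (11), x3→Ref (9).
Cut capacity = 11 + 9 = 20.

20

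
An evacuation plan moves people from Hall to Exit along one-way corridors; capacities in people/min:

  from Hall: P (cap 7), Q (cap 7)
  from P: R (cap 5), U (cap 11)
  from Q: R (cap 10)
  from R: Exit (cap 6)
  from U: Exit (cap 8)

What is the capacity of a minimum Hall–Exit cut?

Augment Hall→P→R→Exit: bottleneck 5, flow now 5.
Augment Hall→P→U→Exit: bottleneck 2, flow now 7.
Augment Hall→Q→R→Exit: bottleneck 1, flow now 8.
Augment Hall→Q→R→P→U→Exit: bottleneck 5, flow now 13. (uses reverse residual edge)
No augmenting path remains; maximum flow = 13.
By max-flow min-cut, the minimum cut capacity equals the max flow.
In the residual graph, reachable from Hall: {Hall, Q, R}.
Min-cut edges: Hall→P (7), R→Exit (6); capacity 7 + 6 = 13.

13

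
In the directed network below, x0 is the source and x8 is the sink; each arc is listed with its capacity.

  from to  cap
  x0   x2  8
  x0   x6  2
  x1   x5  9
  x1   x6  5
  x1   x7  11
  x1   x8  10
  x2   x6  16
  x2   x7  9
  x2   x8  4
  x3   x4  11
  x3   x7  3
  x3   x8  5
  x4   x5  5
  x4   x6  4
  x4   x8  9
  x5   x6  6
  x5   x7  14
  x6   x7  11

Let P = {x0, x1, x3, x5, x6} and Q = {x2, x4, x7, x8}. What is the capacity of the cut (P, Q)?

73

Edges leaving {x0, x1, x3, x5, x6}: x0→x2 (8), x1→x7 (11), x1→x8 (10), x3→x4 (11), x3→x7 (3), x3→x8 (5), x5→x7 (14), x6→x7 (11).
Cut capacity = 8 + 11 + 10 + 11 + 3 + 5 + 14 + 11 = 73.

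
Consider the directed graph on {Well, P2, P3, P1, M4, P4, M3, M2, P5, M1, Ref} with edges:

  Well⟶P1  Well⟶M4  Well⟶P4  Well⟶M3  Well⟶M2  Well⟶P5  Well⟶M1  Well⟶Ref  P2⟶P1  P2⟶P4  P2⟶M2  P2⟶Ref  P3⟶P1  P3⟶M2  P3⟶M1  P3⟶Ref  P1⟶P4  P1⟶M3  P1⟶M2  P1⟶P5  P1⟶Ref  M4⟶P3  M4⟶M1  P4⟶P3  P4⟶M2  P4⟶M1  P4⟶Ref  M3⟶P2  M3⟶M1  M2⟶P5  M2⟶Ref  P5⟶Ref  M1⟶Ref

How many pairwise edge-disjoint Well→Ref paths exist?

Assign every edge capacity 1; by Menger, the answer equals the max flow.
Path Well→Ref (+1); total 1.
Path Well→P1→Ref (+1); total 2.
Path Well→P4→Ref (+1); total 3.
Path Well→M2→Ref (+1); total 4.
Path Well→P5→Ref (+1); total 5.
Path Well→M1→Ref (+1); total 6.
Path Well→M4→P3→Ref (+1); total 7.
Path Well→M3→P2→Ref (+1); total 8.
No residual Well→Ref path; max flow = 8.
Certifying cut of size 8: {Well→M1, Well→M2, Well→M3, Well→M4, Well→P1, Well→P4, Well→P5, Well→Ref}.

8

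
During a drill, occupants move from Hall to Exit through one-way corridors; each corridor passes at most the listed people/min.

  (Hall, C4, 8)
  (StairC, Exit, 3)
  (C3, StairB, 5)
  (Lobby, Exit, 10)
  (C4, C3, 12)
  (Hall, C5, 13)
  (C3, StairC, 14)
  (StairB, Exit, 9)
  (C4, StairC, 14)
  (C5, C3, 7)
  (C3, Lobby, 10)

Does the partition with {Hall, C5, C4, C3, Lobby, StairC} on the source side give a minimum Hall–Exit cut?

Given cut capacity: 5 + 10 + 3 = 18.
Augment Hall→C4→StairC→Exit: bottleneck 3, flow now 3.
Augment Hall→C5→C3→Lobby→Exit: bottleneck 7, flow now 10.
Augment Hall→C4→C3→Lobby→Exit: bottleneck 3, flow now 13.
Augment Hall→C4→C3→StairB→Exit: bottleneck 2, flow now 15.
No augmenting path remains; maximum flow = 15.
In the residual graph, reachable from Hall: {Hall, C5}.
Min-cut edges: Hall→C4 (8), C5→C3 (7); capacity 8 + 7 = 15.
Cut capacity 18 exceeds the max flow 15, so it is not minimum.

No — its capacity is 18, but the minimum cut has capacity 15.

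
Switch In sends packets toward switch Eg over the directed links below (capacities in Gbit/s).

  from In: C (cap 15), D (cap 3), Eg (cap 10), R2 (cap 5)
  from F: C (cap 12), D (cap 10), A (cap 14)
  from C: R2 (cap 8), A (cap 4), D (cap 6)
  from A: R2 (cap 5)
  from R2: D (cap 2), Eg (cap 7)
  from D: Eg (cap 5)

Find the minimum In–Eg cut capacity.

Augment In→Eg: bottleneck 10, flow now 10.
Augment In→R2→Eg: bottleneck 5, flow now 15.
Augment In→D→Eg: bottleneck 3, flow now 18.
Augment In→C→R2→Eg: bottleneck 2, flow now 20.
Augment In→C→D→Eg: bottleneck 2, flow now 22.
No augmenting path remains; maximum flow = 22.
By max-flow min-cut, the minimum cut capacity equals the max flow.
In the residual graph, reachable from In: {In, C, A, R2, D}.
Min-cut edges: In→Eg (10), R2→Eg (7), D→Eg (5); capacity 10 + 7 + 5 = 22.

22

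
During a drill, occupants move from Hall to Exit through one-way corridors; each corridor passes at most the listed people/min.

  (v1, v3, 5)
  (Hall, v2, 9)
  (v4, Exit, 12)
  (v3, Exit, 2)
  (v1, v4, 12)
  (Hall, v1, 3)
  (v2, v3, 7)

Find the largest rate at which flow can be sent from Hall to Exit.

Augment Hall→v1→v3→Exit: bottleneck 2, flow now 2.
Augment Hall→v1→v4→Exit: bottleneck 1, flow now 3.
Augment Hall→v2→v3→v1→v4→Exit: bottleneck 2, flow now 5. (uses reverse residual edge)
No augmenting path remains; maximum flow = 5.
In the residual graph, reachable from Hall: {Hall, v2, v3}.
Min-cut edges: Hall→v1 (3), v3→Exit (2); capacity 3 + 2 = 5.
This cut is saturated, so no flow can exceed 5.

5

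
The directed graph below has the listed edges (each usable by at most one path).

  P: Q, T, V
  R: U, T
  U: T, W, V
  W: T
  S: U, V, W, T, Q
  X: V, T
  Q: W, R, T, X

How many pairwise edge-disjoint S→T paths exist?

Assign every edge capacity 1; by Menger, the answer equals the max flow.
Path S→T (+1); total 1.
Path S→Q→T (+1); total 2.
Path S→U→T (+1); total 3.
Path S→W→T (+1); total 4.
No residual S→T path; max flow = 4.
Certifying cut of size 4: {S→Q, S→T, S→U, S→W}.

4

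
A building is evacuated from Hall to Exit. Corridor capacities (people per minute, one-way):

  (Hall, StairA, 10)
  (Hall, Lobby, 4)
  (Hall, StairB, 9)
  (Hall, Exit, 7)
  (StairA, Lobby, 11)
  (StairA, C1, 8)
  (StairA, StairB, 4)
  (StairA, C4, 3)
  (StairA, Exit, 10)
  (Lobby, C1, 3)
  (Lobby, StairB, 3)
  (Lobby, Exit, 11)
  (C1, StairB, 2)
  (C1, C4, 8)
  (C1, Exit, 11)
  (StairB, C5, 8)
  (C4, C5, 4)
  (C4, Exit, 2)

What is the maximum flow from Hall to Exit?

21

Augment Hall→Exit: bottleneck 7, flow now 7.
Augment Hall→StairA→Exit: bottleneck 10, flow now 17.
Augment Hall→Lobby→Exit: bottleneck 4, flow now 21.
No augmenting path remains; maximum flow = 21.
In the residual graph, reachable from Hall: {Hall, StairB, C5}.
Min-cut edges: Hall→StairA (10), Hall→Lobby (4), Hall→Exit (7); capacity 10 + 4 + 7 = 21.
This cut is saturated, so no flow can exceed 21.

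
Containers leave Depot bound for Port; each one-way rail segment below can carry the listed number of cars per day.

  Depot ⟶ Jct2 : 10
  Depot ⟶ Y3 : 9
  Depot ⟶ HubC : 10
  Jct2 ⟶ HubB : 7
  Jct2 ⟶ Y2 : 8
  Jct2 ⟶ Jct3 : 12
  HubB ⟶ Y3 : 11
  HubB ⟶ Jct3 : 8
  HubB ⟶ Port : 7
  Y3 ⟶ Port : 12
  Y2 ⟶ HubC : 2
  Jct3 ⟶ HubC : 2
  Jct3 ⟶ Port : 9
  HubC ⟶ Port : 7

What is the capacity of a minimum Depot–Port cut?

26

Augment Depot→Y3→Port: bottleneck 9, flow now 9.
Augment Depot→HubC→Port: bottleneck 7, flow now 16.
Augment Depot→Jct2→HubB→Port: bottleneck 7, flow now 23.
Augment Depot→Jct2→Jct3→Port: bottleneck 3, flow now 26.
No augmenting path remains; maximum flow = 26.
By max-flow min-cut, the minimum cut capacity equals the max flow.
In the residual graph, reachable from Depot: {Depot, HubC}.
Min-cut edges: Depot→Jct2 (10), Depot→Y3 (9), HubC→Port (7); capacity 10 + 9 + 7 = 26.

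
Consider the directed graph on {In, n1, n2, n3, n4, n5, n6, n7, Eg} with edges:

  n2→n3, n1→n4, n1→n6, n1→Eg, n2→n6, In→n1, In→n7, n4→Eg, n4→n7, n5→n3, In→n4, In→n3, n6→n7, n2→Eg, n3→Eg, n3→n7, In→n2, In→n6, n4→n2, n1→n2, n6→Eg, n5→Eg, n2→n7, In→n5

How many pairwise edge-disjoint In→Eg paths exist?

Assign every edge capacity 1; by Menger, the answer equals the max flow.
Path In→n1→Eg (+1); total 1.
Path In→n2→Eg (+1); total 2.
Path In→n3→Eg (+1); total 3.
Path In→n4→Eg (+1); total 4.
Path In→n5→Eg (+1); total 5.
Path In→n6→Eg (+1); total 6.
No residual In→Eg path; max flow = 6.
Certifying cut of size 6: {In→n1, In→n2, In→n3, In→n4, In→n5, In→n6}.

6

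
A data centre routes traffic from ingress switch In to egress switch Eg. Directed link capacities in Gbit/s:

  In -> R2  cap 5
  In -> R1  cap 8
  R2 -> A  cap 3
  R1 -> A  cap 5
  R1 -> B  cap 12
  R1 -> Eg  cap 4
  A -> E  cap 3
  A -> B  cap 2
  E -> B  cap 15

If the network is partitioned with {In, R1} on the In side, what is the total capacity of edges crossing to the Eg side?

Edges leaving {In, R1}: In→R2 (5), R1→A (5), R1→B (12), R1→Eg (4).
Cut capacity = 5 + 5 + 12 + 4 = 26.

26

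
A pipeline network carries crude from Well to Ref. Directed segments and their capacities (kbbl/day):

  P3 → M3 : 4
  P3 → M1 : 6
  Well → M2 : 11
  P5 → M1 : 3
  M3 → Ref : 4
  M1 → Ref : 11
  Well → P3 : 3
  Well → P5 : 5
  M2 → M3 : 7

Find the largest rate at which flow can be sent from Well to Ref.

10

Augment Well→P5→M1→Ref: bottleneck 3, flow now 3.
Augment Well→M2→M3→Ref: bottleneck 4, flow now 7.
Augment Well→P3→M1→Ref: bottleneck 3, flow now 10.
No augmenting path remains; maximum flow = 10.
In the residual graph, reachable from Well: {Well, P5, M2, M3}.
Min-cut edges: Well→P3 (3), P5→M1 (3), M3→Ref (4); capacity 3 + 3 + 4 = 10.
This cut is saturated, so no flow can exceed 10.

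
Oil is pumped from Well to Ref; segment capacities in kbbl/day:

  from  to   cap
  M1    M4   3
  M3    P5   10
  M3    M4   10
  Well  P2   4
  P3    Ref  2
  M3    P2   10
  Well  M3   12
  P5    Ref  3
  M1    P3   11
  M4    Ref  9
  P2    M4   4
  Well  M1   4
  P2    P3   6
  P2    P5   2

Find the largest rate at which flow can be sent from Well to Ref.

14

Augment Well→M1→M4→Ref: bottleneck 3, flow now 3.
Augment Well→M1→P3→Ref: bottleneck 1, flow now 4.
Augment Well→M3→P5→Ref: bottleneck 3, flow now 7.
Augment Well→M3→M4→Ref: bottleneck 6, flow now 13.
Augment Well→P2→P3→Ref: bottleneck 1, flow now 14.
No augmenting path remains; maximum flow = 14.
In the residual graph, reachable from Well: {Well, M1, M3, P2, P5, M4, P3}.
Min-cut edges: P5→Ref (3), M4→Ref (9), P3→Ref (2); capacity 3 + 9 + 2 = 14.
This cut is saturated, so no flow can exceed 14.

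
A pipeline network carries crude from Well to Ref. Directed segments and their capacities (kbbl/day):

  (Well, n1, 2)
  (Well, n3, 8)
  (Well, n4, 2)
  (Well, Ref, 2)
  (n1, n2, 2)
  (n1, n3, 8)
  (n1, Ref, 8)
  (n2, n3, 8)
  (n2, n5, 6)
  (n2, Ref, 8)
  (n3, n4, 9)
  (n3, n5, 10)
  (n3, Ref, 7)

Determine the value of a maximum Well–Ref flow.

11

Augment Well→Ref: bottleneck 2, flow now 2.
Augment Well→n1→Ref: bottleneck 2, flow now 4.
Augment Well→n3→Ref: bottleneck 7, flow now 11.
No augmenting path remains; maximum flow = 11.
In the residual graph, reachable from Well: {Well, n3, n4, n5}.
Min-cut edges: Well→n1 (2), Well→Ref (2), n3→Ref (7); capacity 2 + 2 + 7 = 11.
This cut is saturated, so no flow can exceed 11.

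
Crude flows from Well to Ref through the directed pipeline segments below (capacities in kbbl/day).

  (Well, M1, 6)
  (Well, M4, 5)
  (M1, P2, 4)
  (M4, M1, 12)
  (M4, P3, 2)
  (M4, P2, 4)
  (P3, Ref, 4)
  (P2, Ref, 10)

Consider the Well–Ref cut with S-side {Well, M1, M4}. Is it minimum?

No — its capacity is 10, but the minimum cut has capacity 9.

Given cut capacity: 4 + 2 + 4 = 10.
Augment Well→M1→P2→Ref: bottleneck 4, flow now 4.
Augment Well→M4→P3→Ref: bottleneck 2, flow now 6.
Augment Well→M4→P2→Ref: bottleneck 3, flow now 9.
No augmenting path remains; maximum flow = 9.
In the residual graph, reachable from Well: {Well, M1}.
Min-cut edges: Well→M4 (5), M1→P2 (4); capacity 5 + 4 = 9.
Cut capacity 10 exceeds the max flow 9, so it is not minimum.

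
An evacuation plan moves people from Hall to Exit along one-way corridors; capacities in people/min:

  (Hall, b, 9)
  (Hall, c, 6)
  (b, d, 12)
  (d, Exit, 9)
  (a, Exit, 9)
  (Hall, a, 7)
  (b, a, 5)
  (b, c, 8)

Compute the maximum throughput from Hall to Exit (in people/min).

Augment Hall→a→Exit: bottleneck 7, flow now 7.
Augment Hall→b→a→Exit: bottleneck 2, flow now 9.
Augment Hall→b→d→Exit: bottleneck 7, flow now 16.
No augmenting path remains; maximum flow = 16.
In the residual graph, reachable from Hall: {Hall, c}.
Min-cut edges: Hall→a (7), Hall→b (9); capacity 7 + 9 = 16.
This cut is saturated, so no flow can exceed 16.

16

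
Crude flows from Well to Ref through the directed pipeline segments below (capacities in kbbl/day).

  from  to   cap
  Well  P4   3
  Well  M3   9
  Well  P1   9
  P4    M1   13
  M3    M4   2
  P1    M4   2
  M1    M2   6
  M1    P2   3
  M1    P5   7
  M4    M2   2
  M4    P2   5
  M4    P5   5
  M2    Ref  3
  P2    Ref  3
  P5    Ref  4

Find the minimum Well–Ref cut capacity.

7

Augment Well→P4→M1→M2→Ref: bottleneck 3, flow now 3.
Augment Well→M3→M4→P2→Ref: bottleneck 2, flow now 5.
Augment Well→P1→M4→P2→Ref: bottleneck 1, flow now 6.
Augment Well→P1→M4→P5→Ref: bottleneck 1, flow now 7.
No augmenting path remains; maximum flow = 7.
By max-flow min-cut, the minimum cut capacity equals the max flow.
In the residual graph, reachable from Well: {Well, M3, P1}.
Min-cut edges: Well→P4 (3), M3→M4 (2), P1→M4 (2); capacity 3 + 2 + 2 = 7.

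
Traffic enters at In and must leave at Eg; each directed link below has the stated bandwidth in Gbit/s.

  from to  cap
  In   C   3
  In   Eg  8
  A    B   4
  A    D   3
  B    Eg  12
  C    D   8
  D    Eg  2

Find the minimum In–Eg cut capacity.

10

Augment In→Eg: bottleneck 8, flow now 8.
Augment In→C→D→Eg: bottleneck 2, flow now 10.
No augmenting path remains; maximum flow = 10.
By max-flow min-cut, the minimum cut capacity equals the max flow.
In the residual graph, reachable from In: {In, C, D}.
Min-cut edges: In→Eg (8), D→Eg (2); capacity 8 + 2 = 10.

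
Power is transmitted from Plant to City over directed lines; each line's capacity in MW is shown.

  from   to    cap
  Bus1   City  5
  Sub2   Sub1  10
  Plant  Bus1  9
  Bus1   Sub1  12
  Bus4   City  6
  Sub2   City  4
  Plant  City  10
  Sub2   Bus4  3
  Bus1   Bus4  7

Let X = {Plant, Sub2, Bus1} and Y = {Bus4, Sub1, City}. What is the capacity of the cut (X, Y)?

51

Edges leaving {Plant, Sub2, Bus1}: Plant→City (10), Sub2→Bus4 (3), Sub2→Sub1 (10), Sub2→City (4), Bus1→Bus4 (7), Bus1→Sub1 (12), Bus1→City (5).
Cut capacity = 10 + 3 + 10 + 4 + 7 + 12 + 5 = 51.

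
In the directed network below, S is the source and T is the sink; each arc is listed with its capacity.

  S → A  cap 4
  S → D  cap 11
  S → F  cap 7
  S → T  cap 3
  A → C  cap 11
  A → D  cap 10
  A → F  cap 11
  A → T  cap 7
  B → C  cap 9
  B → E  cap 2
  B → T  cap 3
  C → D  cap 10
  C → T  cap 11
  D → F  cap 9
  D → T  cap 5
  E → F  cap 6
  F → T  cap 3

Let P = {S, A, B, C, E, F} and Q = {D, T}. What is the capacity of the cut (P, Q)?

58

Edges leaving {S, A, B, C, E, F}: S→D (11), S→T (3), A→D (10), A→T (7), B→T (3), C→D (10), C→T (11), F→T (3).
Cut capacity = 11 + 3 + 10 + 7 + 3 + 10 + 11 + 3 = 58.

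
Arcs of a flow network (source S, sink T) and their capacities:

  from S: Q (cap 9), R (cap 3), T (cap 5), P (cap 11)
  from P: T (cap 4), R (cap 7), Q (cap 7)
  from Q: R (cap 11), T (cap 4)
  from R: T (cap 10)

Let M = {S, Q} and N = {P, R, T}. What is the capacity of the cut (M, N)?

34

Edges leaving {S, Q}: S→P (11), S→R (3), S→T (5), Q→R (11), Q→T (4).
Cut capacity = 11 + 3 + 5 + 11 + 4 = 34.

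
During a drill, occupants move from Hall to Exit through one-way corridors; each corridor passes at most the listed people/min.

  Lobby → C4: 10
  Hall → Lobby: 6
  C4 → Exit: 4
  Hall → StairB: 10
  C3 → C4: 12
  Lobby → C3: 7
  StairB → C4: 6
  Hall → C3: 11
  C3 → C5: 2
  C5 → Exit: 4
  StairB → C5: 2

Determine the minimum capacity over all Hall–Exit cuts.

8

Augment Hall→Lobby→C4→Exit: bottleneck 4, flow now 4.
Augment Hall→C3→C5→Exit: bottleneck 2, flow now 6.
Augment Hall→StairB→C5→Exit: bottleneck 2, flow now 8.
No augmenting path remains; maximum flow = 8.
By max-flow min-cut, the minimum cut capacity equals the max flow.
In the residual graph, reachable from Hall: {Hall, Lobby, C3, StairB, C4}.
Min-cut edges: C3→C5 (2), StairB→C5 (2), C4→Exit (4); capacity 2 + 2 + 4 = 8.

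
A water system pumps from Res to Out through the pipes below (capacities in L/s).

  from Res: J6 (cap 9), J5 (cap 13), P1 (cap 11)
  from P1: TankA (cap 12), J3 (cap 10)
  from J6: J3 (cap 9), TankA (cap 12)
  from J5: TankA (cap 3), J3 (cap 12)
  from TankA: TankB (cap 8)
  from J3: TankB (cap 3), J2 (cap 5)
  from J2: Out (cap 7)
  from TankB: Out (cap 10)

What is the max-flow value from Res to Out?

15

Augment Res→P1→TankA→TankB→Out: bottleneck 8, flow now 8.
Augment Res→P1→J3→J2→Out: bottleneck 3, flow now 11.
Augment Res→J6→J3→J2→Out: bottleneck 2, flow now 13.
Augment Res→J6→J3→TankB→Out: bottleneck 2, flow now 15.
No augmenting path remains; maximum flow = 15.
In the residual graph, reachable from Res: {Res, P1, J6, J5, TankA, J3, TankB}.
Min-cut edges: J3→J2 (5), TankB→Out (10); capacity 5 + 10 = 15.
This cut is saturated, so no flow can exceed 15.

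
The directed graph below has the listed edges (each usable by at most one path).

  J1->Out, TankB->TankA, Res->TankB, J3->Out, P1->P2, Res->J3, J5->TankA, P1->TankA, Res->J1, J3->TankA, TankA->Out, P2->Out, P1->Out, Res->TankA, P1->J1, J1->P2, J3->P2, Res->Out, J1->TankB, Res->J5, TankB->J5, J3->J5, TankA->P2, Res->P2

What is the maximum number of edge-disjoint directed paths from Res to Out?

5

Assign every edge capacity 1; by Menger, the answer equals the max flow.
Path Res→Out (+1); total 1.
Path Res→J3→Out (+1); total 2.
Path Res→J1→Out (+1); total 3.
Path Res→TankA→Out (+1); total 4.
Path Res→P2→Out (+1); total 5.
No residual Res→Out path; max flow = 5.
Certifying cut of size 5: {P2→Out, Res→J1, Res→J3, Res→Out, TankA→Out}.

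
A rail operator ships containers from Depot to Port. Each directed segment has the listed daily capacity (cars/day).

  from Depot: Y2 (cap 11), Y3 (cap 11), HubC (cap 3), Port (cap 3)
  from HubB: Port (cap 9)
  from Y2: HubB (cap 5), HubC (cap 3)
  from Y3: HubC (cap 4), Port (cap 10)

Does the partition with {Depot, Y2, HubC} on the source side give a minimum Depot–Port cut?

No — its capacity is 19, but the minimum cut has capacity 18.

Given cut capacity: 11 + 3 + 5 = 19.
Augment Depot→Port: bottleneck 3, flow now 3.
Augment Depot→Y3→Port: bottleneck 10, flow now 13.
Augment Depot→Y2→HubB→Port: bottleneck 5, flow now 18.
No augmenting path remains; maximum flow = 18.
In the residual graph, reachable from Depot: {Depot, Y2, Y3, HubC}.
Min-cut edges: Depot→Port (3), Y2→HubB (5), Y3→Port (10); capacity 3 + 5 + 10 = 18.
Cut capacity 19 exceeds the max flow 18, so it is not minimum.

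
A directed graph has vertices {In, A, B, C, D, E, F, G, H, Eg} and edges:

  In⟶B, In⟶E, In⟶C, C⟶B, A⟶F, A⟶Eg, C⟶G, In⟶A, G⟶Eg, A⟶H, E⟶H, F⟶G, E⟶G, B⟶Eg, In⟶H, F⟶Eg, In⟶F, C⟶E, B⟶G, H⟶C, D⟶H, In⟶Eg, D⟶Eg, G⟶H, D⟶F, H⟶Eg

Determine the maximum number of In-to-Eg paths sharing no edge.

6

Assign every edge capacity 1; by Menger, the answer equals the max flow.
Path In→Eg (+1); total 1.
Path In→A→Eg (+1); total 2.
Path In→B→Eg (+1); total 3.
Path In→F→Eg (+1); total 4.
Path In→H→Eg (+1); total 5.
Path In→C→G→Eg (+1); total 6.
No residual In→Eg path; max flow = 6.
Certifying cut of size 6: {B→Eg, G→Eg, H→Eg, In→A, In→Eg, In→F}.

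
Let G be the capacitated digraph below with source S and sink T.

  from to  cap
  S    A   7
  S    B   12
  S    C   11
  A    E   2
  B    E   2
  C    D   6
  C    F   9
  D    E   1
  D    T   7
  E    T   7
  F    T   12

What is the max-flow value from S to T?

15

Augment S→A→E→T: bottleneck 2, flow now 2.
Augment S→B→E→T: bottleneck 2, flow now 4.
Augment S→C→D→T: bottleneck 6, flow now 10.
Augment S→C→F→T: bottleneck 5, flow now 15.
No augmenting path remains; maximum flow = 15.
In the residual graph, reachable from S: {S, A, B}.
Min-cut edges: S→C (11), A→E (2), B→E (2); capacity 11 + 2 + 2 = 15.
This cut is saturated, so no flow can exceed 15.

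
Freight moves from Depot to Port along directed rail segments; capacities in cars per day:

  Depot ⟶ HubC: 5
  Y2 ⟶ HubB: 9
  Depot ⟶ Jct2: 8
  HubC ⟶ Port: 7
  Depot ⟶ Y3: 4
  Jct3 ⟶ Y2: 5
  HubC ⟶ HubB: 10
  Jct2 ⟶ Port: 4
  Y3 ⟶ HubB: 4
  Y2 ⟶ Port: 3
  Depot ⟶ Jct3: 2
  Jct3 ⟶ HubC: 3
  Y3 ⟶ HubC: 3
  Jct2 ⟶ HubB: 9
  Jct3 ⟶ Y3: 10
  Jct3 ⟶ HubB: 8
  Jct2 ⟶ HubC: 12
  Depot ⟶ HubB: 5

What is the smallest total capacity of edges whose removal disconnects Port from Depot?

Augment Depot→Jct2→Port: bottleneck 4, flow now 4.
Augment Depot→HubC→Port: bottleneck 5, flow now 9.
Augment Depot→Jct3→Y2→Port: bottleneck 2, flow now 11.
Augment Depot→Jct2→HubC→Port: bottleneck 2, flow now 13.
No augmenting path remains; maximum flow = 13.
By max-flow min-cut, the minimum cut capacity equals the max flow.
In the residual graph, reachable from Depot: {Depot, Jct2, Y3, HubC, HubB}.
Min-cut edges: Depot→Jct3 (2), Jct2→Port (4), HubC→Port (7); capacity 2 + 4 + 7 = 13.

13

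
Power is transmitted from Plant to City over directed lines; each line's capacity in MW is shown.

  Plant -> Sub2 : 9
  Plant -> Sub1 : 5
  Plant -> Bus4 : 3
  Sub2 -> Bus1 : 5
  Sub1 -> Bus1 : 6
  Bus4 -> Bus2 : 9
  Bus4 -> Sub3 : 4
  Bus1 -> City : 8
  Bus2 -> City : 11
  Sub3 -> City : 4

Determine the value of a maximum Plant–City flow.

11

Augment Plant→Sub2→Bus1→City: bottleneck 5, flow now 5.
Augment Plant→Sub1→Bus1→City: bottleneck 3, flow now 8.
Augment Plant→Bus4→Bus2→City: bottleneck 3, flow now 11.
No augmenting path remains; maximum flow = 11.
In the residual graph, reachable from Plant: {Plant, Sub2, Sub1, Bus1}.
Min-cut edges: Plant→Bus4 (3), Bus1→City (8); capacity 3 + 8 = 11.
This cut is saturated, so no flow can exceed 11.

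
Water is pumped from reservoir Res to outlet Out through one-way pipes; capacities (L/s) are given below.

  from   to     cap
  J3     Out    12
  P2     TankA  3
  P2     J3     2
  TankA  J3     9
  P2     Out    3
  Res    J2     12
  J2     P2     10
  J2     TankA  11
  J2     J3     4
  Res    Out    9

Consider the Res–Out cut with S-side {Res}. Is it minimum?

Yes — it is a minimum cut (capacity 21).

Given cut capacity: 12 + 9 = 21.
Augment Res→Out: bottleneck 9, flow now 9.
Augment Res→J2→P2→Out: bottleneck 3, flow now 12.
Augment Res→J2→J3→Out: bottleneck 4, flow now 16.
Augment Res→J2→P2→J3→Out: bottleneck 2, flow now 18.
Augment Res→J2→TankA→J3→Out: bottleneck 3, flow now 21.
No augmenting path remains; maximum flow = 21.
Cut capacity 21 equals the max flow, so it is a minimum cut.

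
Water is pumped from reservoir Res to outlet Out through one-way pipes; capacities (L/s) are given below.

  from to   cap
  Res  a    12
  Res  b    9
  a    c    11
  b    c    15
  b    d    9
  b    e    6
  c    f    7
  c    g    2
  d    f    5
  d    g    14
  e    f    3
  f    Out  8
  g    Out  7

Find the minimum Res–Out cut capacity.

Augment Res→a→c→f→Out: bottleneck 7, flow now 7.
Augment Res→a→c→g→Out: bottleneck 2, flow now 9.
Augment Res→b→d→f→Out: bottleneck 1, flow now 10.
Augment Res→b→d→g→Out: bottleneck 5, flow now 15.
No augmenting path remains; maximum flow = 15.
By max-flow min-cut, the minimum cut capacity equals the max flow.
In the residual graph, reachable from Res: {Res, a, b, c, d, e, f, g}.
Min-cut edges: f→Out (8), g→Out (7); capacity 8 + 7 = 15.

15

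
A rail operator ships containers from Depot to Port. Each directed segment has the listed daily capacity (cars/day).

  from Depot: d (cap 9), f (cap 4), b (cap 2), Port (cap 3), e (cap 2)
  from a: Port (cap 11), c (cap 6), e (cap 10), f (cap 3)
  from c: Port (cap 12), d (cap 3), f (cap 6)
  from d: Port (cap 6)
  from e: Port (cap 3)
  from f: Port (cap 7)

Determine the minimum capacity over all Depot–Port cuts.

Augment Depot→Port: bottleneck 3, flow now 3.
Augment Depot→d→Port: bottleneck 6, flow now 9.
Augment Depot→e→Port: bottleneck 2, flow now 11.
Augment Depot→f→Port: bottleneck 4, flow now 15.
No augmenting path remains; maximum flow = 15.
By max-flow min-cut, the minimum cut capacity equals the max flow.
In the residual graph, reachable from Depot: {Depot, b, d}.
Min-cut edges: Depot→e (2), Depot→f (4), Depot→Port (3), d→Port (6); capacity 2 + 4 + 3 + 6 = 15.

15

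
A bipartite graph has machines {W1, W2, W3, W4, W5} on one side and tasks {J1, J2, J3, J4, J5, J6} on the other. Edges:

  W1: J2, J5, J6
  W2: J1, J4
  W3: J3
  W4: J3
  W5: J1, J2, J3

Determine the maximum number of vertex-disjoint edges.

4

Unit-capacity flow: source→left, listed edges, right→sink; max matching = max flow.
Augmenting path W1→J2 (+1); matched 1.
Augmenting path W2→J1 (+1); matched 2.
Augmenting path W3→J3 (+1); matched 3.
Augmenting path W5→J1→W2→J4 (+1); matched 4.
No augmenting path remains; maximum matching = 4.
König certificate: {W1, W2, W5, J3} is a vertex cover of size 4 (every listed pair touches it), so no matching can be larger.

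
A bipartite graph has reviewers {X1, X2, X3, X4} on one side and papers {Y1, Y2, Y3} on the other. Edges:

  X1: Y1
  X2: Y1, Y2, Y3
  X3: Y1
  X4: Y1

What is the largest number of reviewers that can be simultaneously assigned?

Unit-capacity flow: source→left, listed edges, right→sink; max matching = max flow.
Augmenting path X1→Y1 (+1); matched 1.
Augmenting path X2→Y2 (+1); matched 2.
No augmenting path remains; maximum matching = 2.
König certificate: {X2, Y1} is a vertex cover of size 2 (every listed pair touches it), so no matching can be larger.

2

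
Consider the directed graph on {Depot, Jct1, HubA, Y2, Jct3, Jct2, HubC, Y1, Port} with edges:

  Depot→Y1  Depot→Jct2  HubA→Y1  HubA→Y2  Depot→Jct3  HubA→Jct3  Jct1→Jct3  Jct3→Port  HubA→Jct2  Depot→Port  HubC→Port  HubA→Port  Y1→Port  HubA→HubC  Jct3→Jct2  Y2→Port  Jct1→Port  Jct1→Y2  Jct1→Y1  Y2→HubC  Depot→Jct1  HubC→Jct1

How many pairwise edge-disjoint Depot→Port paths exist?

4

Assign every edge capacity 1; by Menger, the answer equals the max flow.
Path Depot→Port (+1); total 1.
Path Depot→Jct1→Port (+1); total 2.
Path Depot→Jct3→Port (+1); total 3.
Path Depot→Y1→Port (+1); total 4.
No residual Depot→Port path; max flow = 4.
Certifying cut of size 4: {Depot→Jct1, Depot→Jct3, Depot→Port, Depot→Y1}.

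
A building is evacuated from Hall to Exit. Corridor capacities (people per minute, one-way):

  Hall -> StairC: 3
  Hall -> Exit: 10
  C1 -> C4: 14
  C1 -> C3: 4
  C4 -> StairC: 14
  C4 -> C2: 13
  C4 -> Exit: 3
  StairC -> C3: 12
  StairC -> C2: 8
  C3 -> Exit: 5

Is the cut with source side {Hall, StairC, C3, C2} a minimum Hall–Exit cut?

Given cut capacity: 10 + 5 = 15.
Augment Hall→Exit: bottleneck 10, flow now 10.
Augment Hall→StairC→C3→Exit: bottleneck 3, flow now 13.
No augmenting path remains; maximum flow = 13.
In the residual graph, reachable from Hall: {Hall}.
Min-cut edges: Hall→StairC (3), Hall→Exit (10); capacity 3 + 10 = 13.
Cut capacity 15 exceeds the max flow 13, so it is not minimum.

No — its capacity is 15, but the minimum cut has capacity 13.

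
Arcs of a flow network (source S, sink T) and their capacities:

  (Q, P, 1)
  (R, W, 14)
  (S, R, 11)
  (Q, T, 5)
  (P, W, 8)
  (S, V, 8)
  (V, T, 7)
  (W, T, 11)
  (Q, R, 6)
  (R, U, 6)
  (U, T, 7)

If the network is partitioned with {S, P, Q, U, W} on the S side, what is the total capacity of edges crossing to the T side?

48

Edges leaving {S, P, Q, U, W}: S→R (11), S→V (8), Q→R (6), Q→T (5), U→T (7), W→T (11).
Cut capacity = 11 + 8 + 6 + 5 + 7 + 11 = 48.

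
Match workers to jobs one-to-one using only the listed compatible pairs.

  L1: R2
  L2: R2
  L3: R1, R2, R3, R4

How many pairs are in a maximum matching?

2

Unit-capacity flow: source→left, listed edges, right→sink; max matching = max flow.
Augmenting path L1→R2 (+1); matched 1.
Augmenting path L3→R1 (+1); matched 2.
No augmenting path remains; maximum matching = 2.
König certificate: {L3, R2} is a vertex cover of size 2 (every listed pair touches it), so no matching can be larger.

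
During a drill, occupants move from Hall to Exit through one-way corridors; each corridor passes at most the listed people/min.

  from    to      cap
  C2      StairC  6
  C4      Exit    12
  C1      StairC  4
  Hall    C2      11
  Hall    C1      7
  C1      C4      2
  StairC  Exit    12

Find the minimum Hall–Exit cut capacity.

12

Augment Hall→C1→C4→Exit: bottleneck 2, flow now 2.
Augment Hall→C1→StairC→Exit: bottleneck 4, flow now 6.
Augment Hall→C2→StairC→Exit: bottleneck 6, flow now 12.
No augmenting path remains; maximum flow = 12.
By max-flow min-cut, the minimum cut capacity equals the max flow.
In the residual graph, reachable from Hall: {Hall, C1, C2}.
Min-cut edges: C1→C4 (2), C1→StairC (4), C2→StairC (6); capacity 2 + 4 + 6 = 12.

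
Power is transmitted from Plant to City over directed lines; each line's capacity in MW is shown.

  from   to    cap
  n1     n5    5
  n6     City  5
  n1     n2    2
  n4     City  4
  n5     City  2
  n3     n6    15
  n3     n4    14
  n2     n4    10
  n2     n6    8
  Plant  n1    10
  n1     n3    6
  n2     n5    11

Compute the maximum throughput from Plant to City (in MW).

Augment Plant→n1→n5→City: bottleneck 2, flow now 2.
Augment Plant→n1→n2→n4→City: bottleneck 2, flow now 4.
Augment Plant→n1→n3→n4→City: bottleneck 2, flow now 6.
Augment Plant→n1→n3→n6→City: bottleneck 4, flow now 10.
No augmenting path remains; maximum flow = 10.
In the residual graph, reachable from Plant: {Plant}.
Min-cut edges: Plant→n1 (10); capacity 10 = 10.
This cut is saturated, so no flow can exceed 10.

10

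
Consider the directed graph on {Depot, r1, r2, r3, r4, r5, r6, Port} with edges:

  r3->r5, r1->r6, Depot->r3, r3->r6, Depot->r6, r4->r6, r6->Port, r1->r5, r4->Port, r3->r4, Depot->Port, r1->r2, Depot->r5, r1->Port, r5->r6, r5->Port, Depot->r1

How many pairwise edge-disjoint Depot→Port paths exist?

Assign every edge capacity 1; by Menger, the answer equals the max flow.
Path Depot→Port (+1); total 1.
Path Depot→r1→Port (+1); total 2.
Path Depot→r5→Port (+1); total 3.
Path Depot→r6→Port (+1); total 4.
Path Depot→r3→r4→Port (+1); total 5.
No residual Depot→Port path; max flow = 5.
Certifying cut of size 5: {Depot→Port, Depot→r1, Depot→r3, Depot→r5, Depot→r6}.

5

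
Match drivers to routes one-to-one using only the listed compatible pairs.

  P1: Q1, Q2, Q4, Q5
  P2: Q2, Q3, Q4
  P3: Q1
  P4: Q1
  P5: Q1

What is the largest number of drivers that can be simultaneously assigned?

Unit-capacity flow: source→left, listed edges, right→sink; max matching = max flow.
Augmenting path P1→Q1 (+1); matched 1.
Augmenting path P2→Q2 (+1); matched 2.
Augmenting path P3→Q1→P1→Q4 (+1); matched 3.
No augmenting path remains; maximum matching = 3.
König certificate: {P1, P2, Q1} is a vertex cover of size 3 (every listed pair touches it), so no matching can be larger.

3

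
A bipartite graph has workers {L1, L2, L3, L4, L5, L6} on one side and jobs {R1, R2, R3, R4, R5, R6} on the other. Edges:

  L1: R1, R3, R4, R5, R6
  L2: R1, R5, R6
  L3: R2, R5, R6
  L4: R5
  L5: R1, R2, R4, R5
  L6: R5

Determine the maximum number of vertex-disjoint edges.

Unit-capacity flow: source→left, listed edges, right→sink; max matching = max flow.
Augmenting path L1→R1 (+1); matched 1.
Augmenting path L2→R5 (+1); matched 2.
Augmenting path L3→R2 (+1); matched 3.
Augmenting path L5→R4 (+1); matched 4.
Augmenting path L4→R5→L2→R6 (+1); matched 5.
No augmenting path remains; maximum matching = 5.
König certificate: {L1, L2, L3, L5, R5} is a vertex cover of size 5 (every listed pair touches it), so no matching can be larger.

5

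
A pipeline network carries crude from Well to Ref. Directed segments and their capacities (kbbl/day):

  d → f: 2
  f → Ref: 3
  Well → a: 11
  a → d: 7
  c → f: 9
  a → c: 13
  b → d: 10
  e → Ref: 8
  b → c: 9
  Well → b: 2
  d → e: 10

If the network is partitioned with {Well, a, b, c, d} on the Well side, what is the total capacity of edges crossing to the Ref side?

21

Edges leaving {Well, a, b, c, d}: c→f (9), d→e (10), d→f (2).
Cut capacity = 9 + 10 + 2 = 21.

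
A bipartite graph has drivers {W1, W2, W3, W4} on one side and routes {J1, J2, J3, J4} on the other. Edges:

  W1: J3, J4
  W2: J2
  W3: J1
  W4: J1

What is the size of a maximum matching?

3

Unit-capacity flow: source→left, listed edges, right→sink; max matching = max flow.
Augmenting path W1→J3 (+1); matched 1.
Augmenting path W2→J2 (+1); matched 2.
Augmenting path W3→J1 (+1); matched 3.
No augmenting path remains; maximum matching = 3.
König certificate: {W1, W2, J1} is a vertex cover of size 3 (every listed pair touches it), so no matching can be larger.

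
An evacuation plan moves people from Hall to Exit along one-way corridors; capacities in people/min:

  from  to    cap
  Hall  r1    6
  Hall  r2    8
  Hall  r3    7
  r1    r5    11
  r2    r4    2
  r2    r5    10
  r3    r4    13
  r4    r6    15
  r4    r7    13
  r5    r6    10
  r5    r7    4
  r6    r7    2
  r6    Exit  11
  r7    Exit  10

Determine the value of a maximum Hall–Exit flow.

Augment Hall→r1→r5→r6→Exit: bottleneck 6, flow now 6.
Augment Hall→r2→r4→r6→Exit: bottleneck 2, flow now 8.
Augment Hall→r2→r5→r6→Exit: bottleneck 3, flow now 11.
Augment Hall→r2→r5→r7→Exit: bottleneck 3, flow now 14.
Augment Hall→r3→r4→r7→Exit: bottleneck 7, flow now 21.
No augmenting path remains; maximum flow = 21.
In the residual graph, reachable from Hall: {Hall}.
Min-cut edges: Hall→r1 (6), Hall→r2 (8), Hall→r3 (7); capacity 6 + 8 + 7 = 21.
This cut is saturated, so no flow can exceed 21.

21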